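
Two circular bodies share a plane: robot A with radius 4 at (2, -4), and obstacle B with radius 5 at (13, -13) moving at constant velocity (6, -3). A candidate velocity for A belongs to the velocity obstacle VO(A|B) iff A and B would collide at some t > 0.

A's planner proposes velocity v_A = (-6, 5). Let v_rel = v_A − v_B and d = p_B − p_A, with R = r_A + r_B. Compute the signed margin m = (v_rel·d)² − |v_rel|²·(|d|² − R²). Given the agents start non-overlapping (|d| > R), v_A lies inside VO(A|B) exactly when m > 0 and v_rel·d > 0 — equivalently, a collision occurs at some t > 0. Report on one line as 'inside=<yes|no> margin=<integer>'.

d = (11, -9),  |d|² = 202;  R = 4+5 = 9,  c = 202−9² = 121
v_rel = (-12, 8),  |v_rel|² = 208;  v_rel·d = (-12)·(11) + (8)·(-9) = -204
208·t² + 408·t + 121 = 0  ⇒  m = (-204)² − 208·121 = 16448
m = 16448 > 0,  v_rel·d = -204 < 0  ⇒  outside

inside=no margin=16448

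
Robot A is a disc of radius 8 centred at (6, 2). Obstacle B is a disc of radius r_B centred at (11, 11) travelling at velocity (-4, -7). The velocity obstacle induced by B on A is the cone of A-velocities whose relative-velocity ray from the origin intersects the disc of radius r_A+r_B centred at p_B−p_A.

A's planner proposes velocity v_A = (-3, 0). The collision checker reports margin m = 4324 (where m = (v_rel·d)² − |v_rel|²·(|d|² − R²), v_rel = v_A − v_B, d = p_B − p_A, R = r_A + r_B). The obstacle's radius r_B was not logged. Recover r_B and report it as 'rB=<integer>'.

m = 4324
d = (5, 9);  v_rel = (1, 7),  |v_rel|² = 50
v_rel×d = (1)·(9) − (7)·(5) = -26
since m = R²·50 − (-26)²:  R² = (676 + 4324) / 50 = 100
R = √100 = 10  ⇒  r_B = 10 − 8 = 2

rB=2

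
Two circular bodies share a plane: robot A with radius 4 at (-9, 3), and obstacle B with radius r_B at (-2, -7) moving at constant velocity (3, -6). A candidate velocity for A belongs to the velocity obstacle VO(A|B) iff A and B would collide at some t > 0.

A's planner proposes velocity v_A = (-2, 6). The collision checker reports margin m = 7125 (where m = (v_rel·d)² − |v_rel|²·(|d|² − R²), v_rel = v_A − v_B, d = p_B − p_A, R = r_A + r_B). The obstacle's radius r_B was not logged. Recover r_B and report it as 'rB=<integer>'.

m = 7125
d = (7, -10);  v_rel = (-5, 12),  |v_rel|² = 169
v_rel×d = (-5)·(-10) − (12)·(7) = -34
since m = R²·169 − (-34)²:  R² = (1156 + 7125) / 169 = 49
R = √49 = 7  ⇒  r_B = 7 − 4 = 3

rB=3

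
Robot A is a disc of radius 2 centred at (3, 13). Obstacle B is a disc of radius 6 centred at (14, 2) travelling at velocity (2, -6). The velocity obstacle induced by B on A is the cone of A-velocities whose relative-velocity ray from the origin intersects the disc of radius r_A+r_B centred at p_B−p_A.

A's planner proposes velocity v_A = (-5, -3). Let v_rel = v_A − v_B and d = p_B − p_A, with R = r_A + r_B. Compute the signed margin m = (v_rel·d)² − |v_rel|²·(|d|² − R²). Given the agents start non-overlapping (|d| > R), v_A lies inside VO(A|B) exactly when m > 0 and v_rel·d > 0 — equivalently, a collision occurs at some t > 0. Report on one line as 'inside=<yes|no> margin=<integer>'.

d = (11, -11),  |d|² = 242;  R = 2+6 = 8,  c = 242−8² = 178
v_rel = (-7, 3),  |v_rel|² = 58;  v_rel·d = (-7)·(11) + (3)·(-11) = -110
58·t² + 220·t + 178 = 0  ⇒  m = (-110)² − 58·178 = 1776
m = 1776 > 0,  v_rel·d = -110 < 0  ⇒  outside

inside=no margin=1776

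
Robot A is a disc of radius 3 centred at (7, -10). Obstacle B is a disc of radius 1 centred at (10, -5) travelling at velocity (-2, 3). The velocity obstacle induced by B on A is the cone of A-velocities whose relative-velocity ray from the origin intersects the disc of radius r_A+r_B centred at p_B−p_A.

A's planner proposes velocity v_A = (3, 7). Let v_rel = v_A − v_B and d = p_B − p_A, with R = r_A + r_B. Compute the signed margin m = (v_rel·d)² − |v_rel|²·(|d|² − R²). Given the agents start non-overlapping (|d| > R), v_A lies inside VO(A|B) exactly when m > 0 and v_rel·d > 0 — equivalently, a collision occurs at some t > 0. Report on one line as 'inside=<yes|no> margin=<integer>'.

d = (3, 5),  |d|² = 34;  R = 3+1 = 4,  c = 34−4² = 18
v_rel = (5, 4),  |v_rel|² = 41;  v_rel·d = (5)·(3) + (4)·(5) = 35
41·t² − 70·t + 18 = 0  ⇒  m = 35² − 41·18 = 487
m = 487 > 0,  v_rel·d = 35 > 0  ⇒  inside

inside=yes margin=487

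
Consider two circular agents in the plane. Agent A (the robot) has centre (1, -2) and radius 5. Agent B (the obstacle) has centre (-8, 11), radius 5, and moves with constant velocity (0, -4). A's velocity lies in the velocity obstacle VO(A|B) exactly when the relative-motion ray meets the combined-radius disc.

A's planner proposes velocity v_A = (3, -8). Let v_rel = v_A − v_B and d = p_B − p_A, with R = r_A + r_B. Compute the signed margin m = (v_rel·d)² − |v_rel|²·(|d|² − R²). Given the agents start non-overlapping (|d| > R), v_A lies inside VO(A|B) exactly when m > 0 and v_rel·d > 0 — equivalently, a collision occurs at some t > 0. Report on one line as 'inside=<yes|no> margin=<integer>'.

d = (-9, 13),  |d|² = 250;  R = 5+5 = 10,  c = 250−10² = 150
v_rel = (3, -4),  |v_rel|² = 25;  v_rel·d = (3)·(-9) + (-4)·(13) = -79
25·t² + 158·t + 150 = 0  ⇒  m = (-79)² − 25·150 = 2491
m = 2491 > 0,  v_rel·d = -79 < 0  ⇒  outside

inside=no margin=2491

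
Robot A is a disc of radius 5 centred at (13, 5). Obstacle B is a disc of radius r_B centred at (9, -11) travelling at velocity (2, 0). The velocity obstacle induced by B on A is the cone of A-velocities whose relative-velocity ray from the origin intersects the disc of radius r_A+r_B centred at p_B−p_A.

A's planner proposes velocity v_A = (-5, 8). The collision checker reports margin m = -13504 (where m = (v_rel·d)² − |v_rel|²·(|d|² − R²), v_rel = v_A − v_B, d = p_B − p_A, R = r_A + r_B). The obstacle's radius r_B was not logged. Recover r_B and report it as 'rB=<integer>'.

m = -13504
d = (-4, -16);  v_rel = (-7, 8),  |v_rel|² = 113
v_rel×d = (-7)·(-16) − (8)·(-4) = 144
since m = R²·113 − 144²:  R² = (20736 + -13504) / 113 = 64
R = √64 = 8  ⇒  r_B = 8 − 5 = 3

rB=3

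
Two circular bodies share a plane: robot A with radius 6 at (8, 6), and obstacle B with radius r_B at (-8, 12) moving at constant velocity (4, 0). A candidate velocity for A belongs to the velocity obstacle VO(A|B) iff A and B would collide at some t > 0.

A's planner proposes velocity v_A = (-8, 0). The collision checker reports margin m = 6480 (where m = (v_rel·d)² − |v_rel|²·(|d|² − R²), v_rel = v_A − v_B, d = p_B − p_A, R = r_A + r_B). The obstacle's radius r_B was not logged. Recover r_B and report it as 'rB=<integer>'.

m = 6480
d = (-16, 6);  v_rel = (-12, 0),  |v_rel|² = 144
v_rel×d = (-12)·(6) − (0)·(-16) = -72
since m = R²·144 − (-72)²:  R² = (5184 + 6480) / 144 = 81
R = √81 = 9  ⇒  r_B = 9 − 6 = 3

rB=3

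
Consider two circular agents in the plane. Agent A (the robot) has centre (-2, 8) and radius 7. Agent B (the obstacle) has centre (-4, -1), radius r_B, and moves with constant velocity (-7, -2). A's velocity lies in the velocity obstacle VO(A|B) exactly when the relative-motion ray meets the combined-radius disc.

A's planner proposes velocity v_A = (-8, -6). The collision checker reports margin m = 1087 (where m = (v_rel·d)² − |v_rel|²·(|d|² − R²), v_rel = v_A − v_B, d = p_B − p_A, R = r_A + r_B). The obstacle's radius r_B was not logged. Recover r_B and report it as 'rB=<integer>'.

m = 1087
d = (-2, -9);  v_rel = (-1, -4),  |v_rel|² = 17
v_rel×d = (-1)·(-9) − (-4)·(-2) = 1
since m = R²·17 − 1²:  R² = (1 + 1087) / 17 = 64
R = √64 = 8  ⇒  r_B = 8 − 7 = 1

rB=1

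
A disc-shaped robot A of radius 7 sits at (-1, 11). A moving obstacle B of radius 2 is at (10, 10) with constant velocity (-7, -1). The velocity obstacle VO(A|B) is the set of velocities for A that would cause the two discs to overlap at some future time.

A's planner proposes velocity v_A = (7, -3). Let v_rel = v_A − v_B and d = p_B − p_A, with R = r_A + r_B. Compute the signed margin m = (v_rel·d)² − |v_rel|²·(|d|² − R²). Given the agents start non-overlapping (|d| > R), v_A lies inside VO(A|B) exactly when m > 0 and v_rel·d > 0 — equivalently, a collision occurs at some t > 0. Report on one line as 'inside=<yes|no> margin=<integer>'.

d = (11, -1),  |d|² = 122;  R = 7+2 = 9,  c = 122−9² = 41
v_rel = (14, -2),  |v_rel|² = 200;  v_rel·d = (14)·(11) + (-2)·(-1) = 156
200·t² − 312·t + 41 = 0  ⇒  m = 156² − 200·41 = 16136
m = 16136 > 0,  v_rel·d = 156 > 0  ⇒  inside

inside=yes margin=16136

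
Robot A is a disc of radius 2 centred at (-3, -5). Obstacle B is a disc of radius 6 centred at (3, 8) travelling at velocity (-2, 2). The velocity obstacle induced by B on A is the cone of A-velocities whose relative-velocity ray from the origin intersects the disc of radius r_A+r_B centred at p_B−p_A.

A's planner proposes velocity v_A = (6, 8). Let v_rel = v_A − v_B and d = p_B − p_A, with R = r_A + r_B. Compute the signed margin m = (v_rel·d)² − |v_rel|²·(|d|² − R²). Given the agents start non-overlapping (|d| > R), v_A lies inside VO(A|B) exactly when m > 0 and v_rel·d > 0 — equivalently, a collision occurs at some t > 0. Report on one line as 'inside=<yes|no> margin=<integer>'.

d = (6, 13),  |d|² = 205;  R = 2+6 = 8,  c = 205−8² = 141
v_rel = (8, 6),  |v_rel|² = 100;  v_rel·d = (8)·(6) + (6)·(13) = 126
100·t² − 252·t + 141 = 0  ⇒  m = 126² − 100·141 = 1776
m = 1776 > 0,  v_rel·d = 126 > 0  ⇒  inside

inside=yes margin=1776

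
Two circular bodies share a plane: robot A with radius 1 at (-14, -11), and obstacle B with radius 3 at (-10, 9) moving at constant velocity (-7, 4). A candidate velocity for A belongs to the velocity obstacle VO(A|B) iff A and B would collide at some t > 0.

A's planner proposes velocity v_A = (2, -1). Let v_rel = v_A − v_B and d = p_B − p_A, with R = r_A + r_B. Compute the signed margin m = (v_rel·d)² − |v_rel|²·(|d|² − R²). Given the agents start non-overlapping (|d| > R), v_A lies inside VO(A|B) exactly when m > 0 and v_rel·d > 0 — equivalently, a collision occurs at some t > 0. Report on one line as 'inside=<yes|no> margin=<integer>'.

d = (4, 20),  |d|² = 416;  R = 1+3 = 4,  c = 416−4² = 400
v_rel = (9, -5),  |v_rel|² = 106;  v_rel·d = (9)·(4) + (-5)·(20) = -64
106·t² + 128·t + 400 = 0  ⇒  m = (-64)² − 106·400 = -38304
m = -38304 < 0,  v_rel·d = -64 < 0  ⇒  outside

inside=no margin=-38304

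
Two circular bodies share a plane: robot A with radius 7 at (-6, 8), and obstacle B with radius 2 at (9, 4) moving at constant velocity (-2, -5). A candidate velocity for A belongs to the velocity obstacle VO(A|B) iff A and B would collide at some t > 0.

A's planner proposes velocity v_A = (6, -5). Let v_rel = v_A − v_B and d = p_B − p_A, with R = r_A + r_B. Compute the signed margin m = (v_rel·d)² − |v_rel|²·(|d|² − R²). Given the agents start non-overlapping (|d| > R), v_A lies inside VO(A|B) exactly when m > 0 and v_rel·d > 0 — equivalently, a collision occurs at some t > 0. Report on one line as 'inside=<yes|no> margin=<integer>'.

d = (15, -4),  |d|² = 241;  R = 7+2 = 9,  c = 241−9² = 160
v_rel = (8, 0),  |v_rel|² = 64;  v_rel·d = (8)·(15) + (0)·(-4) = 120
64·t² − 240·t + 160 = 0  ⇒  m = 120² − 64·160 = 4160
m = 4160 > 0,  v_rel·d = 120 > 0  ⇒  inside

inside=yes margin=4160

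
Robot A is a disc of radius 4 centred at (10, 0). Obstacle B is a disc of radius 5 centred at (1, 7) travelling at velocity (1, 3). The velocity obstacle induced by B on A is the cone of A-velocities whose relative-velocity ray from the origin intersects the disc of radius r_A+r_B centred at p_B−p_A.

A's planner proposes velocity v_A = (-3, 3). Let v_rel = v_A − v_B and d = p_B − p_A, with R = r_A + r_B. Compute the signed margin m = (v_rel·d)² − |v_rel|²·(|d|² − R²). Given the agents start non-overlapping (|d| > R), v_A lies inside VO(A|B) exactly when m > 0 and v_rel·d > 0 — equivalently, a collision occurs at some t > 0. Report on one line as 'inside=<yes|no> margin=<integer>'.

d = (-9, 7),  |d|² = 130;  R = 4+5 = 9,  c = 130−9² = 49
v_rel = (-4, 0),  |v_rel|² = 16;  v_rel·d = (-4)·(-9) + (0)·(7) = 36
16·t² − 72·t + 49 = 0  ⇒  m = 36² − 16·49 = 512
m = 512 > 0,  v_rel·d = 36 > 0  ⇒  inside

inside=yes margin=512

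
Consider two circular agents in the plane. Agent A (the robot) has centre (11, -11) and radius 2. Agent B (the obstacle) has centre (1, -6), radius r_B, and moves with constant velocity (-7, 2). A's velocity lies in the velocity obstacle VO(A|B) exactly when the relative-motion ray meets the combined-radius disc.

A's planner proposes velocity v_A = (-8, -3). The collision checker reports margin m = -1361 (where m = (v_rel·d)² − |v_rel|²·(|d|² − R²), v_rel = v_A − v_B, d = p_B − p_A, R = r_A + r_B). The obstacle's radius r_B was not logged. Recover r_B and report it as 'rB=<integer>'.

m = -1361
d = (-10, 5);  v_rel = (-1, -5),  |v_rel|² = 26
v_rel×d = (-1)·(5) − (-5)·(-10) = -55
since m = R²·26 − (-55)²:  R² = (3025 + -1361) / 26 = 64
R = √64 = 8  ⇒  r_B = 8 − 2 = 6

rB=6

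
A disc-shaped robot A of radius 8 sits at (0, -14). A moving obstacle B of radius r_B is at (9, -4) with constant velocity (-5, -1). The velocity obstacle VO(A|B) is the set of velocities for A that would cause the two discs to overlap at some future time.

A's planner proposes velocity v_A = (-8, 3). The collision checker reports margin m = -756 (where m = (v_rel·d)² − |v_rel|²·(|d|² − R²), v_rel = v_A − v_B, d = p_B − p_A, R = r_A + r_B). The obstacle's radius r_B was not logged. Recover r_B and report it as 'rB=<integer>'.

m = -756
d = (9, 10);  v_rel = (-3, 4),  |v_rel|² = 25
v_rel×d = (-3)·(10) − (4)·(9) = -66
since m = R²·25 − (-66)²:  R² = (4356 + -756) / 25 = 144
R = √144 = 12  ⇒  r_B = 12 − 8 = 4

rB=4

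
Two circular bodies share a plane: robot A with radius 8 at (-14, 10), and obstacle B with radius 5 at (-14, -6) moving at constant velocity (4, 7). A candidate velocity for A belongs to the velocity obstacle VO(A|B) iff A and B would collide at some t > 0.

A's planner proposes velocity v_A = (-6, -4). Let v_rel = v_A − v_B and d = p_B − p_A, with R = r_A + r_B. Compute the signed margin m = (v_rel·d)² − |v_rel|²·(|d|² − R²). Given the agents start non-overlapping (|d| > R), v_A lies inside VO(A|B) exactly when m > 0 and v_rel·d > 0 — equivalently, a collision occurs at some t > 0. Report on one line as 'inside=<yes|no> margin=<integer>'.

d = (0, -16),  |d|² = 256;  R = 8+5 = 13,  c = 256−13² = 87
v_rel = (-10, -11),  |v_rel|² = 221;  v_rel·d = (-10)·(0) + (-11)·(-16) = 176
221·t² − 352·t + 87 = 0  ⇒  m = 176² − 221·87 = 11749
m = 11749 > 0,  v_rel·d = 176 > 0  ⇒  inside

inside=yes margin=11749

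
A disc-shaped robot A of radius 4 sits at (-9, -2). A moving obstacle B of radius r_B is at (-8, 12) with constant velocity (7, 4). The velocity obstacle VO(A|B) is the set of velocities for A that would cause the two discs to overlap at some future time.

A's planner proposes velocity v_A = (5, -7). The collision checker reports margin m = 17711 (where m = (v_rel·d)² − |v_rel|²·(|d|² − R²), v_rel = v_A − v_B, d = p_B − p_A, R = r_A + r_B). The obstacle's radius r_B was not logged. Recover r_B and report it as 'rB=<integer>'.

m = 17711
d = (1, 14);  v_rel = (-2, -11),  |v_rel|² = 125
v_rel×d = (-2)·(14) − (-11)·(1) = -17
since m = R²·125 − (-17)²:  R² = (289 + 17711) / 125 = 144
R = √144 = 12  ⇒  r_B = 12 − 4 = 8

rB=8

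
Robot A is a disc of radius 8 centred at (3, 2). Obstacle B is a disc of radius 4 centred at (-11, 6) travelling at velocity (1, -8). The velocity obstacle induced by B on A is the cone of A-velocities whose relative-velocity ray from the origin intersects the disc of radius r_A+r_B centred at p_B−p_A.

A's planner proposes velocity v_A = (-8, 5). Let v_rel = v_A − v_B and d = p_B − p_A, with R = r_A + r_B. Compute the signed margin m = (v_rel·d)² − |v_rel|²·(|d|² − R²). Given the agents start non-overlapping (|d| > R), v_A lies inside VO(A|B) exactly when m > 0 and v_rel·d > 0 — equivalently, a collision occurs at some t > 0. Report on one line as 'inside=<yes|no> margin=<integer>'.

d = (-14, 4),  |d|² = 212;  R = 8+4 = 12,  c = 212−12² = 68
v_rel = (-9, 13),  |v_rel|² = 250;  v_rel·d = (-9)·(-14) + (13)·(4) = 178
250·t² − 356·t + 68 = 0  ⇒  m = 178² − 250·68 = 14684
m = 14684 > 0,  v_rel·d = 178 > 0  ⇒  inside

inside=yes margin=14684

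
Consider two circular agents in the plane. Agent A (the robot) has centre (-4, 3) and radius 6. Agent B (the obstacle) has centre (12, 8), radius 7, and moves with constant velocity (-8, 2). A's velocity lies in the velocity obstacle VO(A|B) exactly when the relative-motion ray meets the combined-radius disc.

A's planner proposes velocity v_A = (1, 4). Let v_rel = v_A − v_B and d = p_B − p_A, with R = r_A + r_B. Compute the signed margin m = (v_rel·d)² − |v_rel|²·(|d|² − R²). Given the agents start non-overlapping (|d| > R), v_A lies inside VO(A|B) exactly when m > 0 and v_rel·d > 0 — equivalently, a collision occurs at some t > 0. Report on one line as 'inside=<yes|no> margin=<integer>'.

d = (16, 5),  |d|² = 281;  R = 6+7 = 13,  c = 281−13² = 112
v_rel = (9, 2),  |v_rel|² = 85;  v_rel·d = (9)·(16) + (2)·(5) = 154
85·t² − 308·t + 112 = 0  ⇒  m = 154² − 85·112 = 14196
m = 14196 > 0,  v_rel·d = 154 > 0  ⇒  inside

inside=yes margin=14196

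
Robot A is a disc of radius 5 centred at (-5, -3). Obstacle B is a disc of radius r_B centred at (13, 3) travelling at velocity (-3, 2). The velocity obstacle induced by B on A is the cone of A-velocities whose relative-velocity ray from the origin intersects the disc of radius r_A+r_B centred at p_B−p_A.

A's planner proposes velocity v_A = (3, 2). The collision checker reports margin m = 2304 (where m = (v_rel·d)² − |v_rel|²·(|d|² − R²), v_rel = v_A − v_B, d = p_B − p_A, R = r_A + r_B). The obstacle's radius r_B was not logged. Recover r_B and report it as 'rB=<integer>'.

m = 2304
d = (18, 6);  v_rel = (6, 0),  |v_rel|² = 36
v_rel×d = (6)·(6) − (0)·(18) = 36
since m = R²·36 − 36²:  R² = (1296 + 2304) / 36 = 100
R = √100 = 10  ⇒  r_B = 10 − 5 = 5

rB=5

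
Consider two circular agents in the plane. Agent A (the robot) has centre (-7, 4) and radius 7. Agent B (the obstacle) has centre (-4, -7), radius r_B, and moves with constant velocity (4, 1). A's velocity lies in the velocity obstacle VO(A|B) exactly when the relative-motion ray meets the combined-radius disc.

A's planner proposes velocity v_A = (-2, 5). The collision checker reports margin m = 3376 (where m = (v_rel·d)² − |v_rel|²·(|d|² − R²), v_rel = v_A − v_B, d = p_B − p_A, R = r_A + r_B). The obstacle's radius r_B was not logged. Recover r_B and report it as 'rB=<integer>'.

m = 3376
d = (3, -11);  v_rel = (-6, 4),  |v_rel|² = 52
v_rel×d = (-6)·(-11) − (4)·(3) = 54
since m = R²·52 − 54²:  R² = (2916 + 3376) / 52 = 121
R = √121 = 11  ⇒  r_B = 11 − 7 = 4

rB=4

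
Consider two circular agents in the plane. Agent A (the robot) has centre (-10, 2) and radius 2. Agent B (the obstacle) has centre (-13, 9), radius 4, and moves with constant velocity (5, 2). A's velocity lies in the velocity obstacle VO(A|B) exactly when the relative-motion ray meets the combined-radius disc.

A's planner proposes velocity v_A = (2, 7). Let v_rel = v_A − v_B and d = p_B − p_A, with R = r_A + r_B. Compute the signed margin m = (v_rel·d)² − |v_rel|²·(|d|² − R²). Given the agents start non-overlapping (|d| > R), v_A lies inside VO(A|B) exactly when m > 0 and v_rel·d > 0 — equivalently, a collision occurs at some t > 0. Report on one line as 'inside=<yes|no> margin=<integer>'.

d = (-3, 7),  |d|² = 58;  R = 2+4 = 6,  c = 58−6² = 22
v_rel = (-3, 5),  |v_rel|² = 34;  v_rel·d = (-3)·(-3) + (5)·(7) = 44
34·t² − 88·t + 22 = 0  ⇒  m = 44² − 34·22 = 1188
m = 1188 > 0,  v_rel·d = 44 > 0  ⇒  inside

inside=yes margin=1188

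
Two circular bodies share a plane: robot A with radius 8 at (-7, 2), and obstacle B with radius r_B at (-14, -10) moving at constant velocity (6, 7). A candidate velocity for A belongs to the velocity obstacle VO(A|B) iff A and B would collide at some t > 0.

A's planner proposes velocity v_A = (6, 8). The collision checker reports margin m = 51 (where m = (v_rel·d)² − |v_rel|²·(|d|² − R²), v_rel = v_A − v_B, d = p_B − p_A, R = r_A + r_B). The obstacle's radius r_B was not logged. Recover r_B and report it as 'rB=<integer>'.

m = 51
d = (-7, -12);  v_rel = (0, 1),  |v_rel|² = 1
v_rel×d = (0)·(-12) − (1)·(-7) = 7
since m = R²·1 − 7²:  R² = (49 + 51) / 1 = 100
R = √100 = 10  ⇒  r_B = 10 − 8 = 2

rB=2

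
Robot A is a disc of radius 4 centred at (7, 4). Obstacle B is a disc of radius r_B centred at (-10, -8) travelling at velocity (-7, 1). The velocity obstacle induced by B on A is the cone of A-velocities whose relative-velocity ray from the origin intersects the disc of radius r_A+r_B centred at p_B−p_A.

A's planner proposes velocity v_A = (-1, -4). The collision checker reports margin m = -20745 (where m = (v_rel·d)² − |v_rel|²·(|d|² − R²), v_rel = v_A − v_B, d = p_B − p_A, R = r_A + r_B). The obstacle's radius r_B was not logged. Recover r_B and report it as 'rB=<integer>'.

m = -20745
d = (-17, -12);  v_rel = (6, -5),  |v_rel|² = 61
v_rel×d = (6)·(-12) − (-5)·(-17) = -157
since m = R²·61 − (-157)²:  R² = (24649 + -20745) / 61 = 64
R = √64 = 8  ⇒  r_B = 8 − 4 = 4

rB=4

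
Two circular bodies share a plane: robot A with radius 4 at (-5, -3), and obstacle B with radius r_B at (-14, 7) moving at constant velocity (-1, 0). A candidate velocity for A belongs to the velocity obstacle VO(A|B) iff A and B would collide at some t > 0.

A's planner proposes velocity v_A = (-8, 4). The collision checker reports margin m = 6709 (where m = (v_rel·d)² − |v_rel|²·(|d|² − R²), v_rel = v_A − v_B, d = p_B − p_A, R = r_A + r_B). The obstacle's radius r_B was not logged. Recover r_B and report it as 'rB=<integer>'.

m = 6709
d = (-9, 10);  v_rel = (-7, 4),  |v_rel|² = 65
v_rel×d = (-7)·(10) − (4)·(-9) = -34
since m = R²·65 − (-34)²:  R² = (1156 + 6709) / 65 = 121
R = √121 = 11  ⇒  r_B = 11 − 4 = 7

rB=7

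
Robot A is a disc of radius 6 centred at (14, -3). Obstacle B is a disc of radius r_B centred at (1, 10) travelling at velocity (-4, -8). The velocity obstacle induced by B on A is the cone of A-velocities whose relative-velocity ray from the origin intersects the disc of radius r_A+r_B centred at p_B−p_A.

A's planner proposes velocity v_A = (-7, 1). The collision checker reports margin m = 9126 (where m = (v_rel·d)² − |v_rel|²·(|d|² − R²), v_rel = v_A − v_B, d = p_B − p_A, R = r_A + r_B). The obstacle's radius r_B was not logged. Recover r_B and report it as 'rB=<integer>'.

m = 9126
d = (-13, 13);  v_rel = (-3, 9),  |v_rel|² = 90
v_rel×d = (-3)·(13) − (9)·(-13) = 78
since m = R²·90 − 78²:  R² = (6084 + 9126) / 90 = 169
R = √169 = 13  ⇒  r_B = 13 − 6 = 7

rB=7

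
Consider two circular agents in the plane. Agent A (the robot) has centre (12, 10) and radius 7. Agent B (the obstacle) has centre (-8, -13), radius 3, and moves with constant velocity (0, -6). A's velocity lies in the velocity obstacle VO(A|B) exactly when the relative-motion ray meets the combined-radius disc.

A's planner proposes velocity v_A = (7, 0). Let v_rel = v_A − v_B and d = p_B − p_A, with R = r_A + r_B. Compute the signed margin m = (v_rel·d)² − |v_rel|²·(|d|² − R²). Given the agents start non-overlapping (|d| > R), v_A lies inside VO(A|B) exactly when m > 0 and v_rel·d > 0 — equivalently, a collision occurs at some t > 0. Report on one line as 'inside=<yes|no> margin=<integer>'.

d = (-20, -23),  |d|² = 929;  R = 7+3 = 10,  c = 929−10² = 829
v_rel = (7, 6),  |v_rel|² = 85;  v_rel·d = (7)·(-20) + (6)·(-23) = -278
85·t² + 556·t + 829 = 0  ⇒  m = (-278)² − 85·829 = 6819
m = 6819 > 0,  v_rel·d = -278 < 0  ⇒  outside

inside=no margin=6819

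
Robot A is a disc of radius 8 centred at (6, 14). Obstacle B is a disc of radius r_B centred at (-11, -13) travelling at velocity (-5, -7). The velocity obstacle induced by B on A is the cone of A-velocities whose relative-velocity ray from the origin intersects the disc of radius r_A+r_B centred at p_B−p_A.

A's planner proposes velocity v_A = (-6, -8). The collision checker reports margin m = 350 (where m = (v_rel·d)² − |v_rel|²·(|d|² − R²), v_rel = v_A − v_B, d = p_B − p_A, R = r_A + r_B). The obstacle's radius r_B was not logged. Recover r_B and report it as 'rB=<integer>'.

m = 350
d = (-17, -27);  v_rel = (-1, -1),  |v_rel|² = 2
v_rel×d = (-1)·(-27) − (-1)·(-17) = 10
since m = R²·2 − 10²:  R² = (100 + 350) / 2 = 225
R = √225 = 15  ⇒  r_B = 15 − 8 = 7

rB=7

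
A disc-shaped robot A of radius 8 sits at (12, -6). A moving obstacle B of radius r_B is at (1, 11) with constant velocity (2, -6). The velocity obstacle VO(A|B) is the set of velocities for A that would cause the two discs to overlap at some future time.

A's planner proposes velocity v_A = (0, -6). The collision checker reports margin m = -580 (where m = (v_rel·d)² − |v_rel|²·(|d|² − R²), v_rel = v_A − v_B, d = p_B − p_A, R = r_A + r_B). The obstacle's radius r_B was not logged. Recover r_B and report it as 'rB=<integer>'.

m = -580
d = (-11, 17);  v_rel = (-2, 0),  |v_rel|² = 4
v_rel×d = (-2)·(17) − (0)·(-11) = -34
since m = R²·4 − (-34)²:  R² = (1156 + -580) / 4 = 144
R = √144 = 12  ⇒  r_B = 12 − 8 = 4

rB=4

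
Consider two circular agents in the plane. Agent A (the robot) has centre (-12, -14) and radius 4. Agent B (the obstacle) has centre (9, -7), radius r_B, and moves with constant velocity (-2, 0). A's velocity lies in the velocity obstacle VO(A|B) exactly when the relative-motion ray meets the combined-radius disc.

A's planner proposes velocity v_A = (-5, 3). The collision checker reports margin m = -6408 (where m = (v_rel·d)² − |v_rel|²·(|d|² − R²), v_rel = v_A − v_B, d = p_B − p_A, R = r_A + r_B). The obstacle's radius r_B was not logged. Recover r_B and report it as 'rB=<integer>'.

m = -6408
d = (21, 7);  v_rel = (-3, 3),  |v_rel|² = 18
v_rel×d = (-3)·(7) − (3)·(21) = -84
since m = R²·18 − (-84)²:  R² = (7056 + -6408) / 18 = 36
R = √36 = 6  ⇒  r_B = 6 − 4 = 2

rB=2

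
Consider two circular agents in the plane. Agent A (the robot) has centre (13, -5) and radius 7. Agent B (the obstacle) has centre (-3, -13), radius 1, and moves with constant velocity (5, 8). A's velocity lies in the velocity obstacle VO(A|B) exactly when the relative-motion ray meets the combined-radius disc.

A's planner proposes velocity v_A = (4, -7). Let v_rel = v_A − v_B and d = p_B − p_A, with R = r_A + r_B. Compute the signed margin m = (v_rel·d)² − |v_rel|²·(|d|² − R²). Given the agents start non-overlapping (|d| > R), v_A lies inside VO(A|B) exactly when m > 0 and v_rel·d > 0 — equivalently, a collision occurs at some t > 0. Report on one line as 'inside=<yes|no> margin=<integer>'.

d = (-16, -8),  |d|² = 320;  R = 7+1 = 8,  c = 320−8² = 256
v_rel = (-1, -15),  |v_rel|² = 226;  v_rel·d = (-1)·(-16) + (-15)·(-8) = 136
226·t² − 272·t + 256 = 0  ⇒  m = 136² − 226·256 = -39360
m = -39360 < 0,  v_rel·d = 136 > 0  ⇒  outside

inside=no margin=-39360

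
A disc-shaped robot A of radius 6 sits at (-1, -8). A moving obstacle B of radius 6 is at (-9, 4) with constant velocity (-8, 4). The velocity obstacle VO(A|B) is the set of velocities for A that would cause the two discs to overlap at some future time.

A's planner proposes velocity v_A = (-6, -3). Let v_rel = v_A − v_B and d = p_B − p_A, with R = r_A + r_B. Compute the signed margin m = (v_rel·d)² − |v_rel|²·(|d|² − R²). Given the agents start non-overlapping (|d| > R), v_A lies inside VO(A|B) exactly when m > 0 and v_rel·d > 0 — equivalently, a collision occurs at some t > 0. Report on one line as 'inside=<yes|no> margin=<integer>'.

d = (-8, 12),  |d|² = 208;  R = 6+6 = 12,  c = 208−12² = 64
v_rel = (2, -7),  |v_rel|² = 53;  v_rel·d = (2)·(-8) + (-7)·(12) = -100
53·t² + 200·t + 64 = 0  ⇒  m = (-100)² − 53·64 = 6608
m = 6608 > 0,  v_rel·d = -100 < 0  ⇒  outside

inside=no margin=6608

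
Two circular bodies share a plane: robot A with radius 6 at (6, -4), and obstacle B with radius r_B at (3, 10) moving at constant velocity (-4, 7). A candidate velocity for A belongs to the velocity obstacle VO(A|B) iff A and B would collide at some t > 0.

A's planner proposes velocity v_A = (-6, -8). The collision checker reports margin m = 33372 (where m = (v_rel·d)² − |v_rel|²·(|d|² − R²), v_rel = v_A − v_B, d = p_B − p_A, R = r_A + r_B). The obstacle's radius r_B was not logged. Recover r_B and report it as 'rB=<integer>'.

m = 33372
d = (-3, 14);  v_rel = (-2, -15),  |v_rel|² = 229
v_rel×d = (-2)·(14) − (-15)·(-3) = -73
since m = R²·229 − (-73)²:  R² = (5329 + 33372) / 229 = 169
R = √169 = 13  ⇒  r_B = 13 − 6 = 7

rB=7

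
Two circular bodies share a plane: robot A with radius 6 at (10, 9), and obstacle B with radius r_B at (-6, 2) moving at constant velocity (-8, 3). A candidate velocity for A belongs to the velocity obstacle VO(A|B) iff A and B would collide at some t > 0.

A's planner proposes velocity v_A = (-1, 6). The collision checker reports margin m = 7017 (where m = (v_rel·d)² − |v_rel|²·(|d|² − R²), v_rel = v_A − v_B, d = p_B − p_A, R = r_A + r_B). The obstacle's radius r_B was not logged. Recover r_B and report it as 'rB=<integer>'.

m = 7017
d = (-16, -7);  v_rel = (7, 3),  |v_rel|² = 58
v_rel×d = (7)·(-7) − (3)·(-16) = -1
since m = R²·58 − (-1)²:  R² = (1 + 7017) / 58 = 121
R = √121 = 11  ⇒  r_B = 11 − 6 = 5

rB=5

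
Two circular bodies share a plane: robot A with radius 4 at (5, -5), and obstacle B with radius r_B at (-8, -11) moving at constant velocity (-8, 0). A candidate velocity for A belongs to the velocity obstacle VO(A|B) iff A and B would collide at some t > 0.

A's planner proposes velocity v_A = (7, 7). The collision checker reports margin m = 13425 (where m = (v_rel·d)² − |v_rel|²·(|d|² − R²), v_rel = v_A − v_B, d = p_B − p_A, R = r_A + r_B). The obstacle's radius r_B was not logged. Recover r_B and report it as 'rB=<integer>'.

m = 13425
d = (-13, -6);  v_rel = (15, 7),  |v_rel|² = 274
v_rel×d = (15)·(-6) − (7)·(-13) = 1
since m = R²·274 − 1²:  R² = (1 + 13425) / 274 = 49
R = √49 = 7  ⇒  r_B = 7 − 4 = 3

rB=3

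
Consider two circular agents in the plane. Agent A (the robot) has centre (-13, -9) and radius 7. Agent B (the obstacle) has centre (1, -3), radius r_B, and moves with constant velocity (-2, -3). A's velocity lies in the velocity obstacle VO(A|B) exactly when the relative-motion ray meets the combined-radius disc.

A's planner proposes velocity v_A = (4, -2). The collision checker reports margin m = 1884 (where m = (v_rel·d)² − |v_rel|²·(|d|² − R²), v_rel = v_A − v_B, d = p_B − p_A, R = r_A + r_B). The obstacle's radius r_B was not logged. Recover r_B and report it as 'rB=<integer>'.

m = 1884
d = (14, 6);  v_rel = (6, 1),  |v_rel|² = 37
v_rel×d = (6)·(6) − (1)·(14) = 22
since m = R²·37 − 22²:  R² = (484 + 1884) / 37 = 64
R = √64 = 8  ⇒  r_B = 8 − 7 = 1

rB=1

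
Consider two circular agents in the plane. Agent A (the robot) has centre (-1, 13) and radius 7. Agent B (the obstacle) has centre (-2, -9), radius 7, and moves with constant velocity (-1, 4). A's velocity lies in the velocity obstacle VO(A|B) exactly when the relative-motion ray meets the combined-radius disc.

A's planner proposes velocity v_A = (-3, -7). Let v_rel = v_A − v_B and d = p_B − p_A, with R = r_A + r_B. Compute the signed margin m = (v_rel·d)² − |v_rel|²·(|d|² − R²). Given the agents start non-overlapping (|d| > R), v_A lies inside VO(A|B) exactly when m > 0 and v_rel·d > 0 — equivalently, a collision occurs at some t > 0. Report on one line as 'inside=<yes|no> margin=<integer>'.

d = (-1, -22),  |d|² = 485;  R = 7+7 = 14,  c = 485−14² = 289
v_rel = (-2, -11),  |v_rel|² = 125;  v_rel·d = (-2)·(-1) + (-11)·(-22) = 244
125·t² − 488·t + 289 = 0  ⇒  m = 244² − 125·289 = 23411
m = 23411 > 0,  v_rel·d = 244 > 0  ⇒  inside

inside=yes margin=23411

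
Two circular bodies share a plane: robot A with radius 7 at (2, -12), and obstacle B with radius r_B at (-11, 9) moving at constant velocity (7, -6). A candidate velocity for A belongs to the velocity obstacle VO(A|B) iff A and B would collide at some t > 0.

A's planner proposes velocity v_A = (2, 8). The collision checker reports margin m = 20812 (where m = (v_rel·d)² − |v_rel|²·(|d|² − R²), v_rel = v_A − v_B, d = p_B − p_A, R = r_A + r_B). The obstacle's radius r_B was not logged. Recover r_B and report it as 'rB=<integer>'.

m = 20812
d = (-13, 21);  v_rel = (-5, 14),  |v_rel|² = 221
v_rel×d = (-5)·(21) − (14)·(-13) = 77
since m = R²·221 − 77²:  R² = (5929 + 20812) / 221 = 121
R = √121 = 11  ⇒  r_B = 11 − 7 = 4

rB=4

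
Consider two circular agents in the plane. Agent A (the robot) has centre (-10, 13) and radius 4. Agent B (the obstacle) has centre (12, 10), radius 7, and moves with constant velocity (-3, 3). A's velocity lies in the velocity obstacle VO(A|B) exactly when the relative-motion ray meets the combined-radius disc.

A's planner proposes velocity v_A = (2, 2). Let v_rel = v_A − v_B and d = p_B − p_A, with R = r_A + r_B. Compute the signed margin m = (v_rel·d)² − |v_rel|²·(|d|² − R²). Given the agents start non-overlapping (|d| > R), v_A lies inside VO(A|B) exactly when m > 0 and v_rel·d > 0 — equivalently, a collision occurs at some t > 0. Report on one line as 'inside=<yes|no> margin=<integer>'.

d = (22, -3),  |d|² = 493;  R = 4+7 = 11,  c = 493−11² = 372
v_rel = (5, -1),  |v_rel|² = 26;  v_rel·d = (5)·(22) + (-1)·(-3) = 113
26·t² − 226·t + 372 = 0  ⇒  m = 113² − 26·372 = 3097
m = 3097 > 0,  v_rel·d = 113 > 0  ⇒  inside

inside=yes margin=3097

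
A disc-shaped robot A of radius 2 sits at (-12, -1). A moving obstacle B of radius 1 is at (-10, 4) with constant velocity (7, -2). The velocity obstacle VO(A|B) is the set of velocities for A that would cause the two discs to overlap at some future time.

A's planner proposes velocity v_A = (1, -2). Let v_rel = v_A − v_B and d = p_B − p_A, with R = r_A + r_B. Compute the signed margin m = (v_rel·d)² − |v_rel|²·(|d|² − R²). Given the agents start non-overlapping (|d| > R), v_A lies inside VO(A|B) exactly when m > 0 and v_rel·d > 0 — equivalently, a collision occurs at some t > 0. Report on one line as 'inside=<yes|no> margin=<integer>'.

d = (2, 5),  |d|² = 29;  R = 2+1 = 3,  c = 29−3² = 20
v_rel = (-6, 0),  |v_rel|² = 36;  v_rel·d = (-6)·(2) + (0)·(5) = -12
36·t² + 24·t + 20 = 0  ⇒  m = (-12)² − 36·20 = -576
m = -576 < 0,  v_rel·d = -12 < 0  ⇒  outside

inside=no margin=-576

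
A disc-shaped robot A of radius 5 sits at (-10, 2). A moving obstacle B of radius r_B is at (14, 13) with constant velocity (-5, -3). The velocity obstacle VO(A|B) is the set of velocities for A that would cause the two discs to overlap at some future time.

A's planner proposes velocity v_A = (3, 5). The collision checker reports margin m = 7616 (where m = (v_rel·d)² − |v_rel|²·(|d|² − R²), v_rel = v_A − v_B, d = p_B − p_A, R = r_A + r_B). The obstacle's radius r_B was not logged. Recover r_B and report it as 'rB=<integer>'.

m = 7616
d = (24, 11);  v_rel = (8, 8),  |v_rel|² = 128
v_rel×d = (8)·(11) − (8)·(24) = -104
since m = R²·128 − (-104)²:  R² = (10816 + 7616) / 128 = 144
R = √144 = 12  ⇒  r_B = 12 − 5 = 7

rB=7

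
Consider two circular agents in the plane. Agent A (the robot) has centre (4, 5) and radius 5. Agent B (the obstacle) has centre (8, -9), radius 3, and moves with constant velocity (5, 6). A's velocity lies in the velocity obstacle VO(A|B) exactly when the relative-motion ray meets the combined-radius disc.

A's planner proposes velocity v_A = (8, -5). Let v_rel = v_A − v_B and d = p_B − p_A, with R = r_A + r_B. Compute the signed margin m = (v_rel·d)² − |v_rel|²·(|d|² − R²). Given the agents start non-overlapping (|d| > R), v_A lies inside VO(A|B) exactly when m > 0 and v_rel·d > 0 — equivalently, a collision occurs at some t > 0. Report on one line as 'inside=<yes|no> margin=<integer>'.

d = (4, -14),  |d|² = 212;  R = 5+3 = 8,  c = 212−8² = 148
v_rel = (3, -11),  |v_rel|² = 130;  v_rel·d = (3)·(4) + (-11)·(-14) = 166
130·t² − 332·t + 148 = 0  ⇒  m = 166² − 130·148 = 8316
m = 8316 > 0,  v_rel·d = 166 > 0  ⇒  inside

inside=yes margin=8316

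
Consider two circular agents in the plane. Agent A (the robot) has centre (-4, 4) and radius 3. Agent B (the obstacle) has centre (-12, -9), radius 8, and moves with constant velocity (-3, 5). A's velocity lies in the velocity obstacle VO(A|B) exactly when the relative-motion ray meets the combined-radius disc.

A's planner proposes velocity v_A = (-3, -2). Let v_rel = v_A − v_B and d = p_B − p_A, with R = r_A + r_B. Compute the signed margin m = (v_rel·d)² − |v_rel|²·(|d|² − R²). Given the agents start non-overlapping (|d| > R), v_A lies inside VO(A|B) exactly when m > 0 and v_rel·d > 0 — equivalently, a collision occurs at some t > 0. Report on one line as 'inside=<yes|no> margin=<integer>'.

d = (-8, -13),  |d|² = 233;  R = 3+8 = 11,  c = 233−11² = 112
v_rel = (0, -7),  |v_rel|² = 49;  v_rel·d = (0)·(-8) + (-7)·(-13) = 91
49·t² − 182·t + 112 = 0  ⇒  m = 91² − 49·112 = 2793
m = 2793 > 0,  v_rel·d = 91 > 0  ⇒  inside

inside=yes margin=2793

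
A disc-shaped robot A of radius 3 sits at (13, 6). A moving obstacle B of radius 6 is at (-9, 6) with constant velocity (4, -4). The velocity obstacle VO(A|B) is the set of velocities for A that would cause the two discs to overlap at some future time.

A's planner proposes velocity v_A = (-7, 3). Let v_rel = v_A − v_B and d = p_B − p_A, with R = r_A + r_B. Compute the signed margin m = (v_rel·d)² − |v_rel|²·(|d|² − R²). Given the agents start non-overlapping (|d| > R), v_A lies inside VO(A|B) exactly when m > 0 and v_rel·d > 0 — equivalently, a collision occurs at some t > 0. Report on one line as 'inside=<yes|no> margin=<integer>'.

d = (-22, 0),  |d|² = 484;  R = 3+6 = 9,  c = 484−9² = 403
v_rel = (-11, 7),  |v_rel|² = 170;  v_rel·d = (-11)·(-22) + (7)·(0) = 242
170·t² − 484·t + 403 = 0  ⇒  m = 242² − 170·403 = -9946
m = -9946 < 0,  v_rel·d = 242 > 0  ⇒  outside

inside=no margin=-9946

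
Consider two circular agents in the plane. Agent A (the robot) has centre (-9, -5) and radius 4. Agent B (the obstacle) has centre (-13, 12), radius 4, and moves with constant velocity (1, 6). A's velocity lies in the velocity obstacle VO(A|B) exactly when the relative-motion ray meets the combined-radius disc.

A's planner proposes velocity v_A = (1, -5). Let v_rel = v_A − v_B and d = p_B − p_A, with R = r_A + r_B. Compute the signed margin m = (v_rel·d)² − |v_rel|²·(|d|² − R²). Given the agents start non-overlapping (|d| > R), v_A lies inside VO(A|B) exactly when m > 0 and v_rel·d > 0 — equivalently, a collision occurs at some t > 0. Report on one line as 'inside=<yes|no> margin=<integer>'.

d = (-4, 17),  |d|² = 305;  R = 4+4 = 8,  c = 305−8² = 241
v_rel = (0, -11),  |v_rel|² = 121;  v_rel·d = (0)·(-4) + (-11)·(17) = -187
121·t² + 374·t + 241 = 0  ⇒  m = (-187)² − 121·241 = 5808
m = 5808 > 0,  v_rel·d = -187 < 0  ⇒  outside

inside=no margin=5808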